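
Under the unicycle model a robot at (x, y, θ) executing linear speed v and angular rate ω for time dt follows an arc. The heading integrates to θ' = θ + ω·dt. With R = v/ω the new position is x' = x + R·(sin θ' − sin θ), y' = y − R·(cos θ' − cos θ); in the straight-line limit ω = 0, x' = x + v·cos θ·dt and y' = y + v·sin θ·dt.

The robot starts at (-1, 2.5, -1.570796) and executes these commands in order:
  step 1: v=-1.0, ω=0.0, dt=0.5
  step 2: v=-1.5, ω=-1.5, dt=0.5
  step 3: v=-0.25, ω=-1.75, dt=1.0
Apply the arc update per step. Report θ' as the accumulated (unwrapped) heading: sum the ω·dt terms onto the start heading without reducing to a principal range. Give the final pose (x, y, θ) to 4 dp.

step 1: θ'=-1.5708 (straight) → pose (-1.0000, 3.0000, -1.5708)
step 2: θ'=-2.3208 (R=1.0000) → pose (-0.7317, 3.6816, -2.3208)
step 3: θ'=-4.0708 (R=0.1429) → pose (-0.5127, 3.6698, -4.0708)

(-0.5127, 3.6698, -4.0708)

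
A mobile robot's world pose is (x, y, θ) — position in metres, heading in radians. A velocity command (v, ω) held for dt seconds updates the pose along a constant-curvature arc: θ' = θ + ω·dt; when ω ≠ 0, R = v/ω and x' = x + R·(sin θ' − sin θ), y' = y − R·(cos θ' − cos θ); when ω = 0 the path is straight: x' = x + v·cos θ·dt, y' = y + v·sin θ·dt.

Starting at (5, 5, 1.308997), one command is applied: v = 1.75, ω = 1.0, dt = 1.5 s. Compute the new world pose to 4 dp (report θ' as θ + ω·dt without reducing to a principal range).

(3.8810, 7.1070, 2.8090)

θ' = 1.3090 + 1.0·1.5 = 2.8090
R = v/ω = 1.75/1.0 = 1.7500
x' = 5 + 1.7500·(sin 2.8090 − sin 1.3090) = 3.8810
y' = 5 − 1.7500·(cos 2.8090 − cos 1.3090) = 7.1070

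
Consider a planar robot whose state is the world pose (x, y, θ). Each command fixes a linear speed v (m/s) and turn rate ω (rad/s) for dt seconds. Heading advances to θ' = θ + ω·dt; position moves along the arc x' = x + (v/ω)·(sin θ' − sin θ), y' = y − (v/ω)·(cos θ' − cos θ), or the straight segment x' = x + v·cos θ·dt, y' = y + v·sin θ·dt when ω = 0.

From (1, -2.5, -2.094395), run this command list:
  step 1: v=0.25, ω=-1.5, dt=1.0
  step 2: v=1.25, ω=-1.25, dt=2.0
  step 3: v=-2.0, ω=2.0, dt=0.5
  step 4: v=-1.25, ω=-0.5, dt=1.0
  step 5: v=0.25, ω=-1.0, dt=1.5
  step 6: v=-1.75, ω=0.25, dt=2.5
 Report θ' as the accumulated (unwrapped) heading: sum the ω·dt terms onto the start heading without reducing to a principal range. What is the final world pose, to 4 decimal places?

(-3.8782, -0.2548, -6.4694)

step 1: θ'=-3.5944 (R=-0.1667) → pose (0.7827, -2.5665, -3.5944)
step 2: θ'=-6.0944 (R=-1.0000) → pose (1.0326, -0.6851, -6.0944)
step 3: θ'=-5.0944 (R=-1.0000) → pose (0.2923, -1.2945, -5.0944)
step 4: θ'=-5.5944 (R=2.5000) → pose (-0.4385, -2.2926, -5.5944)
step 5: θ'=-7.0944 (R=-0.2500) → pose (-0.0983, -2.3135, -7.0944)
step 6: θ'=-6.4694 (R=-7.0000) → pose (-3.8782, -0.2548, -6.4694)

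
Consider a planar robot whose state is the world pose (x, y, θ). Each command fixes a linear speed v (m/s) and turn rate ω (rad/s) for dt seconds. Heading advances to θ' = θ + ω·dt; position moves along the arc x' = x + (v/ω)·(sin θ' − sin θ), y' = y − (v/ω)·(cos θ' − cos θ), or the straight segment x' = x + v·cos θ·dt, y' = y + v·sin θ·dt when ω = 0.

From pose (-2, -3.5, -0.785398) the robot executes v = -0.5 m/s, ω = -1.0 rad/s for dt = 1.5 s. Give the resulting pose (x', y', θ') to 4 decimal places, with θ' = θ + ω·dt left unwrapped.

(-2.0241, -2.8188, -2.2854)

θ' = -0.7854 + -1.0·1.5 = -2.2854
R = v/ω = -0.5/-1.0 = 0.5000
x' = -2 + 0.5000·(sin -2.2854 − sin -0.7854) = -2.0241
y' = -3.5 − 0.5000·(cos -2.2854 − cos -0.7854) = -2.8188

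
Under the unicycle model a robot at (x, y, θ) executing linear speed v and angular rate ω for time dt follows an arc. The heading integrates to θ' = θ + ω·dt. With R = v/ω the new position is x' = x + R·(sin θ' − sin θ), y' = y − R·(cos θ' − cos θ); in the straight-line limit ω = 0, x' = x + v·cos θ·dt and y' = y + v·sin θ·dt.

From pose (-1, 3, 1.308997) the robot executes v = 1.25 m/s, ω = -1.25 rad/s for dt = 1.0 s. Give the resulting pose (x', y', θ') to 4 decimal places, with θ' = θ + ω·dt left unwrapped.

θ' = 1.3090 + -1.25·1.0 = 0.0590
R = v/ω = 1.25/-1.25 = -1.0000
x' = -1 + -1.0000·(sin 0.0590 − sin 1.3090) = -0.0930
y' = 3 − -1.0000·(cos 0.0590 − cos 1.3090) = 3.7394

(-0.0930, 3.7394, 0.0590)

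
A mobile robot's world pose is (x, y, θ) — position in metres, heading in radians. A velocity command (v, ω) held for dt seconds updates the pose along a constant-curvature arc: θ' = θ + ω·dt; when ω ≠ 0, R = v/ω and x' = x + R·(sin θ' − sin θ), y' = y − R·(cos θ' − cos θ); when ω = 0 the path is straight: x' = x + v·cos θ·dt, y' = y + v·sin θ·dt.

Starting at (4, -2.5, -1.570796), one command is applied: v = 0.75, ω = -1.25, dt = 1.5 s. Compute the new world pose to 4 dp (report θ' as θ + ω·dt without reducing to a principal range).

(3.2203, -3.0725, -3.4458)

θ' = -1.5708 + -1.25·1.5 = -3.4458
R = v/ω = 0.75/-1.25 = -0.6000
x' = 4 + -0.6000·(sin -3.4458 − sin -1.5708) = 3.2203
y' = -2.5 − -0.6000·(cos -3.4458 − cos -1.5708) = -3.0725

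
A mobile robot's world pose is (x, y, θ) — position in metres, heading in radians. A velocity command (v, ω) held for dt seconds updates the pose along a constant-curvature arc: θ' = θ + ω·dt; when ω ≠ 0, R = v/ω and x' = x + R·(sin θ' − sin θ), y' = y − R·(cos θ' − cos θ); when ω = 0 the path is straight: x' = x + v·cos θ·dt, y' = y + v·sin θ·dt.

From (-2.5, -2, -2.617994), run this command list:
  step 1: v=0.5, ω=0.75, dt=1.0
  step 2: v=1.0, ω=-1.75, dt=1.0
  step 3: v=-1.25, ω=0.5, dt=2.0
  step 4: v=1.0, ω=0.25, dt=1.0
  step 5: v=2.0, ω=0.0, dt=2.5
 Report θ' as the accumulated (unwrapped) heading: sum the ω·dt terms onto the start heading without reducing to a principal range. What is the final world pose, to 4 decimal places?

step 1: θ'=-1.8680 (R=0.6667) → pose (-2.8041, -2.3821, -1.8680)
step 2: θ'=-3.6180 (R=-0.5714) → pose (-3.6125, -2.7226, -3.6180)
step 3: θ'=-2.6180 (R=-2.5000) → pose (-1.2161, -2.6660, -2.6180)
step 4: θ'=-2.3680 (R=4.0000) → pose (-2.0109, -3.2685, -2.3680)
step 5: θ'=-2.3680 (straight) → pose (-5.5879, -6.7621, -2.3680)

(-5.5879, -6.7621, -2.3680)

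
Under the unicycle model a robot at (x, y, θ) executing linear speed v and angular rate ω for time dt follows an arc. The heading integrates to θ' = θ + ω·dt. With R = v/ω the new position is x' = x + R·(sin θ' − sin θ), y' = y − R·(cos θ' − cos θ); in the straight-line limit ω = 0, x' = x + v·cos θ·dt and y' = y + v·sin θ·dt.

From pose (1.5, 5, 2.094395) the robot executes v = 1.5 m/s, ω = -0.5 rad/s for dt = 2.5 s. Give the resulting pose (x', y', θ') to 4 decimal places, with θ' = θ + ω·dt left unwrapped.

(1.8554, 8.4926, 0.8444)

θ' = 2.0944 + -0.5·2.5 = 0.8444
R = v/ω = 1.5/-0.5 = -3.0000
x' = 1.5 + -3.0000·(sin 0.8444 − sin 2.0944) = 1.8554
y' = 5 − -3.0000·(cos 0.8444 − cos 2.0944) = 8.4926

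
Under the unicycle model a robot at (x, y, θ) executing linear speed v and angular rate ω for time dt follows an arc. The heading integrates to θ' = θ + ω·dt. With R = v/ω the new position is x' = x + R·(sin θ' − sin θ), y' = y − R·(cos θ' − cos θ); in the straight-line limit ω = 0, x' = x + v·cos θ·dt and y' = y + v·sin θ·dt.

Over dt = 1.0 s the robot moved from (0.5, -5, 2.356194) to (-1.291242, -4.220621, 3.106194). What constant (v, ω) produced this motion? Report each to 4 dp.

v = 2.0000, ω = 0.7500

Δθ = 3.106194 − 2.356194 = 0.750000
ω = Δθ/dt = 0.750000/1.0 = 0.7500
R = Δx/(sin θ' − sin θ) = 2.6667
v = R·ω = 2.6667·0.7500 = 2.0000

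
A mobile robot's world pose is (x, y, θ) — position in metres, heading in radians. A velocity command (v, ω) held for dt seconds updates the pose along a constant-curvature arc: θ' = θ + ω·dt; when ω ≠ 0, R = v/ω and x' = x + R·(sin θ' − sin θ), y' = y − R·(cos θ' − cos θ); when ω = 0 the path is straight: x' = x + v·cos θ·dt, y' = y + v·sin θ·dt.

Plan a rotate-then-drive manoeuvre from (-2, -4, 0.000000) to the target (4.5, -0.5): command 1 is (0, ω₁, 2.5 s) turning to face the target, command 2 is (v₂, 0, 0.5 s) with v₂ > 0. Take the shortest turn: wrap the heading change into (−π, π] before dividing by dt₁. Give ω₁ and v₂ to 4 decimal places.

heading to target = atan2(-0.5−-4, 4.5−-2) = 0.4939
Δθ = wrap(0.4939 − 0.0000) = 0.4939; ω₁ = Δθ/dt₁ = 0.1976
distance = √((4.5−-2)² + (-0.5−-4)²) = 7.3824; v₂ = distance/dt₂ = 14.7648

ω₁ = 0.1976, v₂ = 14.7648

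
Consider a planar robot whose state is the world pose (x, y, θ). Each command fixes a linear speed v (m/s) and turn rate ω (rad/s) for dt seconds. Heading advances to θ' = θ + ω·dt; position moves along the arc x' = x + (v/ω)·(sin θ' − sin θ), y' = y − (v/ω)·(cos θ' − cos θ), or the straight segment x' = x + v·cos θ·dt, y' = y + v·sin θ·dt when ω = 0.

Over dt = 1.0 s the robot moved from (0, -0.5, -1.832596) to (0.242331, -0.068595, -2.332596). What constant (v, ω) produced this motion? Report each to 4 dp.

Δθ = -2.332596 − -1.832596 = -0.500000
ω = Δθ/dt = -0.500000/1.0 = -0.5000
R = −Δy/(cos θ' − cos θ) = 1.0000
v = R·ω = 1.0000·-0.5000 = -0.5000

v = -0.5000, ω = -0.5000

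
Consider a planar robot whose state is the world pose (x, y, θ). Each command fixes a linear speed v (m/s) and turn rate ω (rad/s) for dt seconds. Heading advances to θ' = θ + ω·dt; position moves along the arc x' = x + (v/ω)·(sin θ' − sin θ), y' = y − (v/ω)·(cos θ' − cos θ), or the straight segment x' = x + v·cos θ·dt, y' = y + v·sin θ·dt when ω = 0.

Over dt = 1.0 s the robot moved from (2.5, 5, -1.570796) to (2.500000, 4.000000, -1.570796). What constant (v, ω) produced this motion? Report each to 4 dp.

v = 1.0000, ω = 0.0000

Δθ = -1.570796 − -1.570796 = 0.000000
ω = Δθ/dt = 0.000000/1.0 = 0.0000
ω = 0 → v = (Δx·cos θ + Δy·sin θ)/dt = 1.0000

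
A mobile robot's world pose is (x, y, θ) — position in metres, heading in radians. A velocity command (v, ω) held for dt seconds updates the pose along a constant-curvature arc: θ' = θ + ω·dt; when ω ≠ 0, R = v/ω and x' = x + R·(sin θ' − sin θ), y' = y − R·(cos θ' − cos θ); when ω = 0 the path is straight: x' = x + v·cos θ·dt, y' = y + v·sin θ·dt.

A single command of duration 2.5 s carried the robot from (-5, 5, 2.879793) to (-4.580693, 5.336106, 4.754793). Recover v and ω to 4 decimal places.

Δθ = 4.754793 − 2.879793 = 1.875000
ω = Δθ/dt = 1.875000/2.5 = 0.7500
R = Δx/(sin θ' − sin θ) = -0.3333
v = R·ω = -0.3333·0.7500 = -0.2500

v = -0.2500, ω = 0.7500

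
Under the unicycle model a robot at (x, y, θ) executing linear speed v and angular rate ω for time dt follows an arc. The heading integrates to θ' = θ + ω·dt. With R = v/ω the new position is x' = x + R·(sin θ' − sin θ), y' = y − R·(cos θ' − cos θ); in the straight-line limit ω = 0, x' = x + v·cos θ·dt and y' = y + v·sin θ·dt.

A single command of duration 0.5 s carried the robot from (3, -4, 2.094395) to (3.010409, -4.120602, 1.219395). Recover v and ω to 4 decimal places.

Δθ = 1.219395 − 2.094395 = -0.875000
ω = Δθ/dt = -0.875000/0.5 = -1.7500
R = −Δy/(cos θ' − cos θ) = 0.1429
v = R·ω = 0.1429·-1.7500 = -0.2500

v = -0.2500, ω = -1.7500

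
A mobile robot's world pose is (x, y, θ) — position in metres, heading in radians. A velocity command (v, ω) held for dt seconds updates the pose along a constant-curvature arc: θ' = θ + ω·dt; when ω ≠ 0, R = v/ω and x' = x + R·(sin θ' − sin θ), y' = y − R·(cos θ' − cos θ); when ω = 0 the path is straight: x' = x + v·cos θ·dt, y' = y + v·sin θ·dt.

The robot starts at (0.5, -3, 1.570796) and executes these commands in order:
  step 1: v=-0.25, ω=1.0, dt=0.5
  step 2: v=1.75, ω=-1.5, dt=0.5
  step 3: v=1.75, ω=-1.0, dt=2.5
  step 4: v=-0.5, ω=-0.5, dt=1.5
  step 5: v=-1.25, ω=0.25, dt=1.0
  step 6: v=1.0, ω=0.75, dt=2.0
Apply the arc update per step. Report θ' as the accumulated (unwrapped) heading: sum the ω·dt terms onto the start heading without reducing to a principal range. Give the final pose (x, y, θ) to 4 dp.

(5.1012, -1.5478, -0.1792)

step 1: θ'=2.0708 (R=-0.2500) → pose (0.5306, -3.1199, 2.0708)
step 2: θ'=1.3208 (R=-1.1667) → pose (0.4241, -2.2719, 1.3208)
step 3: θ'=-1.1792 (R=-1.7500) → pose (3.7372, -2.0369, -1.1792)
step 4: θ'=-1.9292 (R=1.0000) → pose (3.7250, -1.3045, -1.9292)
step 5: θ'=-1.6792 (R=-5.0000) → pose (4.0134, -0.0916, -1.6792)
step 6: θ'=-0.1792 (R=1.3333) → pose (5.1012, -1.5478, -0.1792)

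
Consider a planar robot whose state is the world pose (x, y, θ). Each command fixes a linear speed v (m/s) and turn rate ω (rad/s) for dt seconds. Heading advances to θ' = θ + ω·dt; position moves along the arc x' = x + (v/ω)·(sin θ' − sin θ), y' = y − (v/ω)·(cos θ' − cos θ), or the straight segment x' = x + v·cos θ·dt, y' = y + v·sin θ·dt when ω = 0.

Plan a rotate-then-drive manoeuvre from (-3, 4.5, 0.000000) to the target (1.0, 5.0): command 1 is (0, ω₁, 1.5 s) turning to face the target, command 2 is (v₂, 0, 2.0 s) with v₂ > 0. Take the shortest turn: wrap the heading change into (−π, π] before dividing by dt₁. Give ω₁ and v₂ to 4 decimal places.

heading to target = atan2(5−4.5, 1−-3) = 0.1244
Δθ = wrap(0.1244 − 0.0000) = 0.1244; ω₁ = Δθ/dt₁ = 0.0829
distance = √((1−-3)² + (5−4.5)²) = 4.0311; v₂ = distance/dt₂ = 2.0156

ω₁ = 0.0829, v₂ = 2.0156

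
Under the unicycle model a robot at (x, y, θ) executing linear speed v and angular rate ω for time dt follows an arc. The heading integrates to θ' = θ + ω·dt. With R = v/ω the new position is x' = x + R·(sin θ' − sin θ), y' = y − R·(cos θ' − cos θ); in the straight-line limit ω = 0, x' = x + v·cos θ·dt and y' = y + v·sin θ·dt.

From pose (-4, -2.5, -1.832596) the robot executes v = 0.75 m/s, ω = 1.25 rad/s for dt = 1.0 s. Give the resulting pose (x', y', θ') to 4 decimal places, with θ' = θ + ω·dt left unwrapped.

θ' = -1.8326 + 1.25·1.0 = -0.5826
R = v/ω = 0.75/1.25 = 0.6000
x' = -4 + 0.6000·(sin -0.5826 − sin -1.8326) = -3.7506
y' = -2.5 − 0.6000·(cos -0.5826 − cos -1.8326) = -3.1563

(-3.7506, -3.1563, -0.5826)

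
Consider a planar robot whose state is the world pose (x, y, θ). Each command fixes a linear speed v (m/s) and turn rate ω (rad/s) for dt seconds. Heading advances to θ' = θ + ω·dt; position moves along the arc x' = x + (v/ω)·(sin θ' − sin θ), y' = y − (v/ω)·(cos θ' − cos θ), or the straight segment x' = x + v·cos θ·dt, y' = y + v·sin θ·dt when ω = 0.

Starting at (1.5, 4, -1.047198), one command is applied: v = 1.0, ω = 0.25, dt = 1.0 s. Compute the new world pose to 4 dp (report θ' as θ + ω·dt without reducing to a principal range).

(2.1025, 3.2051, -0.7972)

θ' = -1.0472 + 0.25·1.0 = -0.7972
R = v/ω = 1.0/0.25 = 4.0000
x' = 1.5 + 4.0000·(sin -0.7972 − sin -1.0472) = 2.1025
y' = 4 − 4.0000·(cos -0.7972 − cos -1.0472) = 3.2051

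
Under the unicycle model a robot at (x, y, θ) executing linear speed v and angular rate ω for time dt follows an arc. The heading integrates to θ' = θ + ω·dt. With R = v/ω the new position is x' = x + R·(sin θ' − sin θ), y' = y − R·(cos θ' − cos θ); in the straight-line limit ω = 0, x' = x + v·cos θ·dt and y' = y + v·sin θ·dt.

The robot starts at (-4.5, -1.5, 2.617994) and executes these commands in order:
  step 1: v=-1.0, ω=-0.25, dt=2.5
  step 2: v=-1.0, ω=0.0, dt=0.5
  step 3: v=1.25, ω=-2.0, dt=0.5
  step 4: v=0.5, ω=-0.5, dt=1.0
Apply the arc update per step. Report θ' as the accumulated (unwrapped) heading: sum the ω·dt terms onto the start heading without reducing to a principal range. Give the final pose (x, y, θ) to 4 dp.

(-2.2354, -2.8489, 0.4930)

step 1: θ'=1.9930 (R=4.0000) → pose (-2.8512, -3.3250, 1.9930)
step 2: θ'=1.9930 (straight) → pose (-2.6464, -3.7811, 1.9930)
step 3: θ'=0.9930 (R=-0.6250) → pose (-2.5998, -3.1837, 0.9930)
step 4: θ'=0.4930 (R=-1.0000) → pose (-2.2354, -2.8489, 0.4930)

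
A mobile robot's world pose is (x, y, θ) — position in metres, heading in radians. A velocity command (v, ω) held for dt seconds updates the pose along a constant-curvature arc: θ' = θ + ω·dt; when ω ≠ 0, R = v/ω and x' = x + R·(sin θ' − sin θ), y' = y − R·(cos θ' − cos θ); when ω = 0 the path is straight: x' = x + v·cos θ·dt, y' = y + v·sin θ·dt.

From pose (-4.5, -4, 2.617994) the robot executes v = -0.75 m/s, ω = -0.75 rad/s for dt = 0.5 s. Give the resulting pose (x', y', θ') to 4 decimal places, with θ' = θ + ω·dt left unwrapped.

θ' = 2.6180 + -0.75·0.5 = 2.2430
R = v/ω = -0.75/-0.75 = 1.0000
x' = -4.5 + 1.0000·(sin 2.2430 − sin 2.6180) = -4.2175
y' = -4 − 1.0000·(cos 2.2430 − cos 2.6180) = -4.2433

(-4.2175, -4.2433, 2.2430)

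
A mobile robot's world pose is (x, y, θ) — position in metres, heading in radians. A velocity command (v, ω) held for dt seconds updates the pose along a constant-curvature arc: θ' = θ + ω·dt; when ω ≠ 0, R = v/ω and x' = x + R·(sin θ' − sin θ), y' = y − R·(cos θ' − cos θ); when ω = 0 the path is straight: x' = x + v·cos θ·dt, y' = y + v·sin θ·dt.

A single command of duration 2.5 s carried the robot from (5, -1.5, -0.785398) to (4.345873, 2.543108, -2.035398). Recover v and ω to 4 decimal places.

Δθ = -2.035398 − -0.785398 = -1.250000
ω = Δθ/dt = -1.250000/2.5 = -0.5000
R = −Δy/(cos θ' − cos θ) = 3.5000
v = R·ω = 3.5000·-0.5000 = -1.7500

v = -1.7500, ω = -0.5000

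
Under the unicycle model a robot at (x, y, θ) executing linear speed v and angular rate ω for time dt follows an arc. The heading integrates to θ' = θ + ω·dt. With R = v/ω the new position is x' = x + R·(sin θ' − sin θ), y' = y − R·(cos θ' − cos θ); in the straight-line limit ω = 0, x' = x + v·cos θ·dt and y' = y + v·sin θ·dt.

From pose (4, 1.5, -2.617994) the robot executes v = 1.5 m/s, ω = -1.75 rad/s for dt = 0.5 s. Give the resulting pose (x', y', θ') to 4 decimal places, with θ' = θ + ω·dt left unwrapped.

θ' = -2.6180 + -1.75·0.5 = -3.4930
R = v/ω = 1.5/-1.75 = -0.8571
x' = 4 + -0.8571·(sin -3.4930 − sin -2.6180) = 3.2764
y' = 1.5 − -0.8571·(cos -3.4930 − cos -2.6180) = 1.4375

(3.2764, 1.4375, -3.4930)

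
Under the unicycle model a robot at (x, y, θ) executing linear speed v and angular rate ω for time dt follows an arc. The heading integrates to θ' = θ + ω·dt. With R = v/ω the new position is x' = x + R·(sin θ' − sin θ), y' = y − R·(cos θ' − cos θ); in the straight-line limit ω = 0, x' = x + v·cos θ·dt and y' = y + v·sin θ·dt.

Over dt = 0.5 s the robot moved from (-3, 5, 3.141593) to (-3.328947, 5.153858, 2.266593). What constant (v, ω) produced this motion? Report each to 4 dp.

Δθ = 2.266593 − 3.141593 = -0.875000
ω = Δθ/dt = -0.875000/0.5 = -1.7500
R = Δx/(sin θ' − sin θ) = -0.4286
v = R·ω = -0.4286·-1.7500 = 0.7500

v = 0.7500, ω = -1.7500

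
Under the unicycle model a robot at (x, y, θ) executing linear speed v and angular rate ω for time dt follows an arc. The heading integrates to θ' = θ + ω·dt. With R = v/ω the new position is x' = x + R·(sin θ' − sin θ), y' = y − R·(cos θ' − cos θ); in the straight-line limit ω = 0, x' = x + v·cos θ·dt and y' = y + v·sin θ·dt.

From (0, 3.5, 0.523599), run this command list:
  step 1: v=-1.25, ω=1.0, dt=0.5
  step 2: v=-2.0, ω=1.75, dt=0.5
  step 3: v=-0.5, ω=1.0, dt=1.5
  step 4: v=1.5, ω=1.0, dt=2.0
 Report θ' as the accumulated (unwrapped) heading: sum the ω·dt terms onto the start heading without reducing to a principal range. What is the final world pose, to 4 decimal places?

(-0.7272, -0.6185, 5.3986)

step 1: θ'=1.0236 (R=-1.2500) → pose (-0.4425, 3.0678, 1.0236)
step 2: θ'=1.8986 (R=-1.1429) → pose (-0.5485, 2.1053, 1.8986)
step 3: θ'=3.3986 (R=-0.5000) → pose (0.0520, 1.7827, 3.3986)
step 4: θ'=5.3986 (R=1.5000) → pose (-0.7272, -0.6185, 5.3986)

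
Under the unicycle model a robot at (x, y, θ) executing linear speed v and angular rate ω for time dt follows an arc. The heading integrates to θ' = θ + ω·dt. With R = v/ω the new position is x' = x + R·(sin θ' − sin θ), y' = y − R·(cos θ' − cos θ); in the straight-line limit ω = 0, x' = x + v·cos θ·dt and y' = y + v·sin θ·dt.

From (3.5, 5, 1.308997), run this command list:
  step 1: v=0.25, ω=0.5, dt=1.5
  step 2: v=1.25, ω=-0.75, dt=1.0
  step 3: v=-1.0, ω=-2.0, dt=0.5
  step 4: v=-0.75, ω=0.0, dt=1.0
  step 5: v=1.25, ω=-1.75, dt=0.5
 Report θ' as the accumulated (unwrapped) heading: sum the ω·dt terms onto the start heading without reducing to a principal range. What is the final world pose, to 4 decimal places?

(2.8756, 5.9245, -0.5660)

step 1: θ'=2.0590 (R=0.5000) → pose (3.4586, 5.3639, 2.0590)
step 2: θ'=1.3090 (R=-1.6667) → pose (3.3207, 6.5770, 1.3090)
step 3: θ'=0.3090 (R=0.5000) → pose (2.9898, 6.2301, 0.3090)
step 4: θ'=0.3090 (straight) → pose (2.2753, 6.0020, 0.3090)
step 5: θ'=-0.5660 (R=-0.7143) → pose (2.8756, 5.9245, -0.5660)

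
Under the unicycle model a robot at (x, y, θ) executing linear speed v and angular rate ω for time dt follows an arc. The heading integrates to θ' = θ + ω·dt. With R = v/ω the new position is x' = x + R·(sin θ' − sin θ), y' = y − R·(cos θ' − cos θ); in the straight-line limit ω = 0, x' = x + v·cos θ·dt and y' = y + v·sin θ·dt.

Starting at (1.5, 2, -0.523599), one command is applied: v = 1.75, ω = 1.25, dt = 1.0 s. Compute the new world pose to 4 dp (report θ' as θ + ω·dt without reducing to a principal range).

θ' = -0.5236 + 1.25·1.0 = 0.7264
R = v/ω = 1.75/1.25 = 1.4000
x' = 1.5 + 1.4000·(sin 0.7264 − sin -0.5236) = 3.1299
y' = 2 − 1.4000·(cos 0.7264 − cos -0.5236) = 2.1658

(3.1299, 2.1658, 0.7264)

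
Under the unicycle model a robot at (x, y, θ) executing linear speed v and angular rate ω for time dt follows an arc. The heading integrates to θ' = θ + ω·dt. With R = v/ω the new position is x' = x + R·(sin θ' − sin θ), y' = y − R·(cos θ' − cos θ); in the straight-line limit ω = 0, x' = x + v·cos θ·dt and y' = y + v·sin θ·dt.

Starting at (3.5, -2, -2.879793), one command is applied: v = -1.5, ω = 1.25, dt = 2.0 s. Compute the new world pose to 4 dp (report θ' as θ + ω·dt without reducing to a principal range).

(3.6343, 0.2736, -0.3798)

θ' = -2.8798 + 1.25·2.0 = -0.3798
R = v/ω = -1.5/1.25 = -1.2000
x' = 3.5 + -1.2000·(sin -0.3798 − sin -2.8798) = 3.6343
y' = -2 − -1.2000·(cos -0.3798 − cos -2.8798) = 0.2736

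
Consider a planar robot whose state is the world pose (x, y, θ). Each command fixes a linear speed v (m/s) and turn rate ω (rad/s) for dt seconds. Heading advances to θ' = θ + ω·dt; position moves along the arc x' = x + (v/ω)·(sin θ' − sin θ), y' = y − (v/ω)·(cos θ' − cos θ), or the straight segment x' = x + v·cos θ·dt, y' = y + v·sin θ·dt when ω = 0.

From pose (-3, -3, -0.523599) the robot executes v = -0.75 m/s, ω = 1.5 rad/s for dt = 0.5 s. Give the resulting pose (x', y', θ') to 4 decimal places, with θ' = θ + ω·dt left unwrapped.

(-3.3622, -2.9458, 0.2264)

θ' = -0.5236 + 1.5·0.5 = 0.2264
R = v/ω = -0.75/1.5 = -0.5000
x' = -3 + -0.5000·(sin 0.2264 − sin -0.5236) = -3.3622
y' = -3 − -0.5000·(cos 0.2264 − cos -0.5236) = -2.9458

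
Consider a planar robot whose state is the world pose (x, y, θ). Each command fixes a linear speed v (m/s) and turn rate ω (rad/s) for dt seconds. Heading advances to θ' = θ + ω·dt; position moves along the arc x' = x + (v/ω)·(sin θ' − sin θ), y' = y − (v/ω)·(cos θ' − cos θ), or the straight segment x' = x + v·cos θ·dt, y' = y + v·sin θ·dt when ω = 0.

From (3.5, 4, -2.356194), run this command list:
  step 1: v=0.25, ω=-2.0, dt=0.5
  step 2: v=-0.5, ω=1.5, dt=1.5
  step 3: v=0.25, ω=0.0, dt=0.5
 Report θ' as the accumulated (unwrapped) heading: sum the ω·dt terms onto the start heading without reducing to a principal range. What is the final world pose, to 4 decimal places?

step 1: θ'=-3.3562 (R=-0.1250) → pose (3.3850, 3.9663, -3.3562)
step 2: θ'=-1.1062 (R=-0.3333) → pose (3.7540, 4.4413, -1.1062)
step 3: θ'=-1.1062 (straight) → pose (3.8100, 4.3295, -1.1062)

(3.8100, 4.3295, -1.1062)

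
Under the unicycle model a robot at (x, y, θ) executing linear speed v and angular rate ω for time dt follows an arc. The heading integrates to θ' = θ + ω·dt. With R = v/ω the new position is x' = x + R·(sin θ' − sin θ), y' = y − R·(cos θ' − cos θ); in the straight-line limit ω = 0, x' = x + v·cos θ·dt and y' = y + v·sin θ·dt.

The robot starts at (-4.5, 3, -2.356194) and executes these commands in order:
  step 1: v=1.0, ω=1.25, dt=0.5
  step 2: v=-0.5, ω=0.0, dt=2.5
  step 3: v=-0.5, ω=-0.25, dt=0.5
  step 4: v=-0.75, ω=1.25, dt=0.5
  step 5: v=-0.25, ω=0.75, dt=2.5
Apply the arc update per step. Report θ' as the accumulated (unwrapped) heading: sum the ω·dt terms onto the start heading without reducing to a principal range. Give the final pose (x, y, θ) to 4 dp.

step 1: θ'=-1.7312 (R=0.8000) → pose (-4.7240, 2.5621, -1.7312)
step 2: θ'=-1.7312 (straight) → pose (-4.5244, 3.7960, -1.7312)
step 3: θ'=-1.8562 (R=2.0000) → pose (-4.4692, 4.0397, -1.8562)
step 4: θ'=-1.2312 (R=-0.6000) → pose (-4.4792, 4.4085, -1.2312)
step 5: θ'=0.6438 (R=-0.3333) → pose (-4.9936, 4.5641, 0.6438)

(-4.9936, 4.5641, 0.6438)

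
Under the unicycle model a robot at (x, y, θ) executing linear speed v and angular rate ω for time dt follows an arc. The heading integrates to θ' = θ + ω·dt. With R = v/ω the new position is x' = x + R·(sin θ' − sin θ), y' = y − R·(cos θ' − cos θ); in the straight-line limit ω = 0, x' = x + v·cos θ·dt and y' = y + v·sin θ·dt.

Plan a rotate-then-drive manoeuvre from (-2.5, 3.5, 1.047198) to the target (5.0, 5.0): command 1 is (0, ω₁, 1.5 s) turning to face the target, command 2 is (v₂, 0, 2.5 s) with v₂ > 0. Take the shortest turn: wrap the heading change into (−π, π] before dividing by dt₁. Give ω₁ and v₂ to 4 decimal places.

ω₁ = -0.5665, v₂ = 3.0594

heading to target = atan2(5−3.5, 5−-2.5) = 0.1974
Δθ = wrap(0.1974 − 1.0472) = -0.8498; ω₁ = Δθ/dt₁ = -0.5665
distance = √((5−-2.5)² + (5−3.5)²) = 7.6485; v₂ = distance/dt₂ = 3.0594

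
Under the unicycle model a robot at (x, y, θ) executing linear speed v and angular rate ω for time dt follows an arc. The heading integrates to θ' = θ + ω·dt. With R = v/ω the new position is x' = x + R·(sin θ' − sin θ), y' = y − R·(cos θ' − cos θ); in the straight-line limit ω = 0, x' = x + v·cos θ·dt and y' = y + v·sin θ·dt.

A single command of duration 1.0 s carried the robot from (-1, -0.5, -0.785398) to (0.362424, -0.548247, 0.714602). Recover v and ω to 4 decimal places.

Δθ = 0.714602 − -0.785398 = 1.500000
ω = Δθ/dt = 1.500000/1.0 = 1.5000
R = Δx/(sin θ' − sin θ) = 1.0000
v = R·ω = 1.0000·1.5000 = 1.5000

v = 1.5000, ω = 1.5000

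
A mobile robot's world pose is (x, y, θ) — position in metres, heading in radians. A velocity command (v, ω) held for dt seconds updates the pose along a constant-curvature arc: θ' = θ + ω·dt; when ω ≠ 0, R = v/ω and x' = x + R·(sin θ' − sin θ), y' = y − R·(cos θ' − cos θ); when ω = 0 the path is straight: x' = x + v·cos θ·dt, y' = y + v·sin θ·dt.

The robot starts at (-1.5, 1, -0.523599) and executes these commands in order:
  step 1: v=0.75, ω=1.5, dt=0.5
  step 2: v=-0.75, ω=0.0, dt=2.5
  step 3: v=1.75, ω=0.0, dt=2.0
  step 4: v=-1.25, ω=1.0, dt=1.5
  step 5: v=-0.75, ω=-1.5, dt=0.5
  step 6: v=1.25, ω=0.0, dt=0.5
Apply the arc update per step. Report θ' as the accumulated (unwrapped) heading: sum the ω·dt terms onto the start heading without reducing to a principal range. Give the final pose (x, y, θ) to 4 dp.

step 1: θ'=0.2264 (R=0.5000) → pose (-1.1378, 0.9458, 0.2264)
step 2: θ'=0.2264 (straight) → pose (-2.9649, 0.5249, 0.2264)
step 3: θ'=0.2264 (straight) → pose (0.4458, 1.3105, 0.2264)
step 4: θ'=1.7264 (R=-1.2500) → pose (-0.5085, -0.1013, 1.7264)
step 5: θ'=0.9764 (R=0.5000) → pose (-0.5883, -0.4588, 0.9764)
step 6: θ'=0.9764 (straight) → pose (-0.2383, 0.0590, 0.9764)

(-0.2383, 0.0590, 0.9764)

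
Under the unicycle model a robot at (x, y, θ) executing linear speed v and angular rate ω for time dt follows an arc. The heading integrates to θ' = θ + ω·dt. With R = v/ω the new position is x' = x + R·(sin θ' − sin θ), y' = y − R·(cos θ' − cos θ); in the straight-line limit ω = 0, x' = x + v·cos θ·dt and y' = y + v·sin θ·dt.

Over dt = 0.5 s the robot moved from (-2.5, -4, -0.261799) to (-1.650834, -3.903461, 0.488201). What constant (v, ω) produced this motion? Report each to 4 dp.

Δθ = 0.488201 − -0.261799 = 0.750000
ω = Δθ/dt = 0.750000/0.5 = 1.5000
R = Δx/(sin θ' − sin θ) = 1.1667
v = R·ω = 1.1667·1.5000 = 1.7500

v = 1.7500, ω = 1.5000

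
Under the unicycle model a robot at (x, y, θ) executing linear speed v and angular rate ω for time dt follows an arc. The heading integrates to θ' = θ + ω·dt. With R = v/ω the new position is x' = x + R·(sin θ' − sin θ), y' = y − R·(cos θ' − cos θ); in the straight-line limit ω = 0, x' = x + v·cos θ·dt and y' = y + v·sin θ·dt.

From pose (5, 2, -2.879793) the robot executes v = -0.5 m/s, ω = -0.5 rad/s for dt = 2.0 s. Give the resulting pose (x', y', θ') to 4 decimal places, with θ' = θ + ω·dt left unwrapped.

(5.9318, 1.7738, -3.8798)

θ' = -2.8798 + -0.5·2.0 = -3.8798
R = v/ω = -0.5/-0.5 = 1.0000
x' = 5 + 1.0000·(sin -3.8798 − sin -2.8798) = 5.9318
y' = 2 − 1.0000·(cos -3.8798 − cos -2.8798) = 1.7738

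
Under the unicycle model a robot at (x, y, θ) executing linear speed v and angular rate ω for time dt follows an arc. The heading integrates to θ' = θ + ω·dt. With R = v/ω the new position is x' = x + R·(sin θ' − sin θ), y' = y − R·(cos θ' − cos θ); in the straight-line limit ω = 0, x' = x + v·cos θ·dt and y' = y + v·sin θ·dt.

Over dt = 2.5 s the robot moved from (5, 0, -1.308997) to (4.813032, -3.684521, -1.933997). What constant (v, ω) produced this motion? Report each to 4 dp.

Δθ = -1.933997 − -1.308997 = -0.625000
ω = Δθ/dt = -0.625000/2.5 = -0.2500
R = −Δy/(cos θ' − cos θ) = -6.0000
v = R·ω = -6.0000·-0.2500 = 1.5000

v = 1.5000, ω = -0.2500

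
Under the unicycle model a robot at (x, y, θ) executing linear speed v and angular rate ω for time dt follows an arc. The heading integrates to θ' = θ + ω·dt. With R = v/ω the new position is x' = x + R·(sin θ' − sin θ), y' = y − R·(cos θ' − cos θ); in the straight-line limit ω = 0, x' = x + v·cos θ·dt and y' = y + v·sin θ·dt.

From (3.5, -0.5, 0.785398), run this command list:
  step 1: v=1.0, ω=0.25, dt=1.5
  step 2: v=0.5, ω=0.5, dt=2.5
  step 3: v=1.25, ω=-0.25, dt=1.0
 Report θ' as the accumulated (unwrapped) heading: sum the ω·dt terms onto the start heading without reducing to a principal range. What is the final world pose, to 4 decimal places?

(3.2732, 2.8176, 2.1604)

step 1: θ'=1.1604 (R=4.0000) → pose (4.3394, 0.7325, 1.1604)
step 2: θ'=2.4104 (R=1.0000) → pose (4.0902, 1.8759, 2.4104)
step 3: θ'=2.1604 (R=-5.0000) → pose (3.2732, 2.8176, 2.1604)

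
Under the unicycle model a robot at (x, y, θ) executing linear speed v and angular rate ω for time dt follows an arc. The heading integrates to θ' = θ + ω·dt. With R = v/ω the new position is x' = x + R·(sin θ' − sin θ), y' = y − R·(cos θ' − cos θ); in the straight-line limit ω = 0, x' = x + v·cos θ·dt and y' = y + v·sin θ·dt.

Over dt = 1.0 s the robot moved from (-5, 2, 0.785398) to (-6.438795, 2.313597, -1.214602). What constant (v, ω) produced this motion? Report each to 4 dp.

v = -1.7500, ω = -2.0000

Δθ = -1.214602 − 0.785398 = -2.000000
ω = Δθ/dt = -2.000000/1.0 = -2.0000
R = Δx/(sin θ' − sin θ) = 0.8750
v = R·ω = 0.8750·-2.0000 = -1.7500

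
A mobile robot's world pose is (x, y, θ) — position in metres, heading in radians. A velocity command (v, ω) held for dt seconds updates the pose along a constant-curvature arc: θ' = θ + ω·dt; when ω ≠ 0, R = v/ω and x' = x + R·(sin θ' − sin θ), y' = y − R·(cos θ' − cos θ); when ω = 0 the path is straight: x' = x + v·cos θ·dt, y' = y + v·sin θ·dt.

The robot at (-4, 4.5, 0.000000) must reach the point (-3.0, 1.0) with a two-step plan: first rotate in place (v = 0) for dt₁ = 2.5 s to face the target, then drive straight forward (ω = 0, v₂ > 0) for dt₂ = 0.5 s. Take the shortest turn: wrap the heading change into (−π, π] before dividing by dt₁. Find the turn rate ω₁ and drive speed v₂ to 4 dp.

ω₁ = -0.5170, v₂ = 7.2801

heading to target = atan2(1−4.5, -3−-4) = -1.2925
Δθ = wrap(-1.2925 − 0.0000) = -1.2925; ω₁ = Δθ/dt₁ = -0.5170
distance = √((-3−-4)² + (1−4.5)²) = 3.6401; v₂ = distance/dt₂ = 7.2801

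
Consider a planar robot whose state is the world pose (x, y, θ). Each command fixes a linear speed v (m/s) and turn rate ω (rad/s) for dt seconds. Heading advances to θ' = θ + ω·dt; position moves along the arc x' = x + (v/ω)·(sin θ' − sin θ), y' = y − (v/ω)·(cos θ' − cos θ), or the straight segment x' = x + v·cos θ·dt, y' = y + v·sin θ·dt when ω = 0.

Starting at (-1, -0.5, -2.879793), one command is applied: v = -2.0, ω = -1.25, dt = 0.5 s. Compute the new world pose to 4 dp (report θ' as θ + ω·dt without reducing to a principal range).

(-0.0175, -0.5499, -3.5048)

θ' = -2.8798 + -1.25·0.5 = -3.5048
R = v/ω = -2.0/-1.25 = 1.6000
x' = -1 + 1.6000·(sin -3.5048 − sin -2.8798) = -0.0175
y' = -0.5 − 1.6000·(cos -3.5048 − cos -2.8798) = -0.5499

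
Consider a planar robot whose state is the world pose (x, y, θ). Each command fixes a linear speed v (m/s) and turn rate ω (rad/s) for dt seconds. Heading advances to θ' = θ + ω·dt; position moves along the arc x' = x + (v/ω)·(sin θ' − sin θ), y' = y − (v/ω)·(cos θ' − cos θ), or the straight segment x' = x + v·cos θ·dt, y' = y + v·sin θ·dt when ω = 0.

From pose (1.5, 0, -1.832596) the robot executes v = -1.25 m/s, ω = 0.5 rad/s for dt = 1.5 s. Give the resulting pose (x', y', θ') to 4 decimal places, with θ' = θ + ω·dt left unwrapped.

θ' = -1.8326 + 0.5·1.5 = -1.0826
R = v/ω = -1.25/0.5 = -2.5000
x' = 1.5 + -2.5000·(sin -1.0826 − sin -1.8326) = 1.2931
y' = 0 − -2.5000·(cos -1.0826 − cos -1.8326) = 1.8196

(1.2931, 1.8196, -1.0826)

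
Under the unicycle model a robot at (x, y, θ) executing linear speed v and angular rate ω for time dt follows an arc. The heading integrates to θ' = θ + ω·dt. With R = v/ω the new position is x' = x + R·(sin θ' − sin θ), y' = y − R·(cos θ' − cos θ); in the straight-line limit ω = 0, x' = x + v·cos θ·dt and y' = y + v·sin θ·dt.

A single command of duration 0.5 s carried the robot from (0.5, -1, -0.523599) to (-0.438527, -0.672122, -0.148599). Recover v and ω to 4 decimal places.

v = -2.0000, ω = 0.7500

Δθ = -0.148599 − -0.523599 = 0.375000
ω = Δθ/dt = 0.375000/0.5 = 0.7500
R = Δx/(sin θ' − sin θ) = -2.6667
v = R·ω = -2.6667·0.7500 = -2.0000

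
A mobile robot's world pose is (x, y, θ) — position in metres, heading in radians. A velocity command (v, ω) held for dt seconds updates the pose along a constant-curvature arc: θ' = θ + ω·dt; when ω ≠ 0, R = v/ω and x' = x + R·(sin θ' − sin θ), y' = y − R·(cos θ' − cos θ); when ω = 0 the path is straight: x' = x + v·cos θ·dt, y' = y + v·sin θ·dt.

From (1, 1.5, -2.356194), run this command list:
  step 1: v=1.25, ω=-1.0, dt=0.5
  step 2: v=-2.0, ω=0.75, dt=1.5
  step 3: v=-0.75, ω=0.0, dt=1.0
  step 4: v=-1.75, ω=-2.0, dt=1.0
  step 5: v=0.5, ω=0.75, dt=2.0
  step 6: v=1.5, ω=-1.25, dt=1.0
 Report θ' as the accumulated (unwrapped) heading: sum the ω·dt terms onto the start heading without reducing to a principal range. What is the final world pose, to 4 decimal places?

step 1: θ'=-2.8562 (R=-1.2500) → pose (0.4680, 1.1844, -2.8562)
step 2: θ'=-1.7312 (R=-2.6667) → pose (2.3497, 3.3173, -1.7312)
step 3: θ'=-1.7312 (straight) → pose (2.4695, 4.0577, -1.7312)
step 4: θ'=-3.7312 (R=0.8750) → pose (3.8198, 4.6452, -3.7312)
step 5: θ'=-2.2312 (R=0.6667) → pose (2.9226, 4.5001, -2.2312)
step 6: θ'=-3.4812 (R=-1.2000) → pose (1.5752, 4.1047, -3.4812)

(1.5752, 4.1047, -3.4812)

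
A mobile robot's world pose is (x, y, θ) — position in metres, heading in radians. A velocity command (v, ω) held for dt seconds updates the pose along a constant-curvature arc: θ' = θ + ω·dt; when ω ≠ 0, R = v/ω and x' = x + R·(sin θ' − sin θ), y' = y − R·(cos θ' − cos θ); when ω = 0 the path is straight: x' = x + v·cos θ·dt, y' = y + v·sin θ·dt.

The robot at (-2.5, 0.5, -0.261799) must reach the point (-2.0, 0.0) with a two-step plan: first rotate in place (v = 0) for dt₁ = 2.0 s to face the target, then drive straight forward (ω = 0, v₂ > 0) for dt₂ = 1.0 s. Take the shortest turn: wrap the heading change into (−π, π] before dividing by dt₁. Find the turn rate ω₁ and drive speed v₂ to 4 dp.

ω₁ = -0.2618, v₂ = 0.7071

heading to target = atan2(0−0.5, -2−-2.5) = -0.7854
Δθ = wrap(-0.7854 − -0.2618) = -0.5236; ω₁ = Δθ/dt₁ = -0.2618
distance = √((-2−-2.5)² + (0−0.5)²) = 0.7071; v₂ = distance/dt₂ = 0.7071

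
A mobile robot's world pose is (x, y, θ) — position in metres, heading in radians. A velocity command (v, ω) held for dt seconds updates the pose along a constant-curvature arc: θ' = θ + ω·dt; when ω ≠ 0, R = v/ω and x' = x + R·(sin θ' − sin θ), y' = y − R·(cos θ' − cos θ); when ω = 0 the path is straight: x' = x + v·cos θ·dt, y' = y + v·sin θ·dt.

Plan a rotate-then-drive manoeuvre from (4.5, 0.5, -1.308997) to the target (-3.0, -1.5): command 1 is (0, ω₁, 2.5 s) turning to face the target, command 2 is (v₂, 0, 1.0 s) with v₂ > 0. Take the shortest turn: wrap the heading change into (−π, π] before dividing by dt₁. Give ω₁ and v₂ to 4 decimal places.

heading to target = atan2(-1.5−0.5, -3−4.5) = -2.8810
Δθ = wrap(-2.8810 − -1.3090) = -1.5720; ω₁ = Δθ/dt₁ = -0.6288
distance = √((-3−4.5)² + (-1.5−0.5)²) = 7.7621; v₂ = distance/dt₂ = 7.7621

ω₁ = -0.6288, v₂ = 7.7621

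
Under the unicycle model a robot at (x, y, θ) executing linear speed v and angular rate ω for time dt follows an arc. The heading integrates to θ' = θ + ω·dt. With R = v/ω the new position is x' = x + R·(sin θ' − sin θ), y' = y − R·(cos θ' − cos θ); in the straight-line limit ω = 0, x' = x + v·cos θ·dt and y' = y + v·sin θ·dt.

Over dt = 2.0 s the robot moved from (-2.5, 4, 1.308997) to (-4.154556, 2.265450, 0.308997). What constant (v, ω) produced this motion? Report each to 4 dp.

Δθ = 0.308997 − 1.308997 = -1.000000
ω = Δθ/dt = -1.000000/2.0 = -0.5000
R = −Δy/(cos θ' − cos θ) = 2.5000
v = R·ω = 2.5000·-0.5000 = -1.2500

v = -1.2500, ω = -0.5000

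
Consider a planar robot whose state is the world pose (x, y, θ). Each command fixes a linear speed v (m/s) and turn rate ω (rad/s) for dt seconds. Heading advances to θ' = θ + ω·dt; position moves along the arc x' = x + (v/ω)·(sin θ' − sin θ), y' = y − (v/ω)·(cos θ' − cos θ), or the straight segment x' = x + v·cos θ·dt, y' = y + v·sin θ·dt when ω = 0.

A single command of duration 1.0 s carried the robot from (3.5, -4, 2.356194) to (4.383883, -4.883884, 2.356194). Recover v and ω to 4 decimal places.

v = -1.2500, ω = 0.0000

Δθ = 2.356194 − 2.356194 = 0.000000
ω = Δθ/dt = 0.000000/1.0 = 0.0000
ω = 0 → v = (Δx·cos θ + Δy·sin θ)/dt = -1.2500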